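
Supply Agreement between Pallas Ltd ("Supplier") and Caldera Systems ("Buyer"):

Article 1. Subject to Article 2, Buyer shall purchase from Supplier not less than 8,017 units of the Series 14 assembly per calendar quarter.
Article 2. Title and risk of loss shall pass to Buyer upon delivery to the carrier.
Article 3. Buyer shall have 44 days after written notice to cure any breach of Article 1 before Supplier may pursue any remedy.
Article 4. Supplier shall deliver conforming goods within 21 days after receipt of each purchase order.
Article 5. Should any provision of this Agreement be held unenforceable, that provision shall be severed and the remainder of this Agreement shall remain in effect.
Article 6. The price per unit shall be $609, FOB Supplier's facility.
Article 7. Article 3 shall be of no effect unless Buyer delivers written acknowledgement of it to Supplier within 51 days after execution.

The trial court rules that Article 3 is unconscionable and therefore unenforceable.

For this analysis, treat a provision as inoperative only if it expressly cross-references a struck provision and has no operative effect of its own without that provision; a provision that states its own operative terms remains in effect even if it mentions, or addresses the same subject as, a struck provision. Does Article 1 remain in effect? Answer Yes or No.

Yes

Article 3 is struck. Article 7 merely fixes the acknowledgement condition for Article 3; with Article 3 gone it has nothing to operate on and falls away. Article 5 is a severability clause and preserves every provision that can still be given independent effect. The provisions still in force are Article 1, Article 2, Article 4, Article 5, and Article 6. Article 1 is among the surviving provisions, so the answer is yes.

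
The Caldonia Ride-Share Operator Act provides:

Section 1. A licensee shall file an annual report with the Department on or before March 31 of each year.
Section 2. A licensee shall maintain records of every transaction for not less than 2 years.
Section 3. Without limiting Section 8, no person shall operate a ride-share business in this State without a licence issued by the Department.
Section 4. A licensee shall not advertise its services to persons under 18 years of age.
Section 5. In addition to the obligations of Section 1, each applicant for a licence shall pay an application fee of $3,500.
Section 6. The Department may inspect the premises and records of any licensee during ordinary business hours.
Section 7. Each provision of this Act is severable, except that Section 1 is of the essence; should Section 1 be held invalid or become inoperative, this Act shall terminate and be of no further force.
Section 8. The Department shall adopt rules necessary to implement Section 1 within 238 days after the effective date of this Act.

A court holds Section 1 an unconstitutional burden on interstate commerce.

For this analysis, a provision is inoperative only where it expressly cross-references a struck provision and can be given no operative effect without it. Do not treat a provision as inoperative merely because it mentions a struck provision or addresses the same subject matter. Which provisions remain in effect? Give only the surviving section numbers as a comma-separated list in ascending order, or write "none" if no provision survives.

none

Section 1 is struck. Section 8 operates only by reference to Section 1, so it falls with Section 1. Section 7 makes Section 1 an essential term, and Section 1 is the provision held invalid; under Section 7, the entire Act is therefore void. No provision of the Act survives.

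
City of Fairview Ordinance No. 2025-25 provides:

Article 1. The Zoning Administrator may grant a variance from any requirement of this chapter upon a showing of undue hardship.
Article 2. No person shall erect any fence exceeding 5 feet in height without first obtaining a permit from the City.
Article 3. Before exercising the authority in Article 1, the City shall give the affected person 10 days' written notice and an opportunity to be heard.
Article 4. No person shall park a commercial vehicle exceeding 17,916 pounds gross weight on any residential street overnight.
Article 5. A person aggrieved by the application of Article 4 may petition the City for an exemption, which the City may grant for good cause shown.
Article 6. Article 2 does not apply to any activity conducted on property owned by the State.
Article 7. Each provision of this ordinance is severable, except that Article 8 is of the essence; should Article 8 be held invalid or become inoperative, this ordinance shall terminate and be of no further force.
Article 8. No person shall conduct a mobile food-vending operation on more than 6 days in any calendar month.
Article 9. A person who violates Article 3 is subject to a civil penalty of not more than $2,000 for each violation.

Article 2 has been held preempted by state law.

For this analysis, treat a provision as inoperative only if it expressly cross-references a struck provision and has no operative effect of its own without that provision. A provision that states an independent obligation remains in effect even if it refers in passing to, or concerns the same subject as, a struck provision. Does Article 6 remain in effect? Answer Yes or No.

No

Article 2 is struck. Article 6 operates only by reference to Article 2, so it falls with Article 2. Article 7 makes Article 8 an essential term, but Article 8 is unaffected, so the severability proviso in Article 7 preserves the remaining provisions. The provisions still in force are Article 1, Article 3, Article 4, Article 5, Article 7, Article 8, and Article 9. Article 6 is among the inoperative provisions, so the answer is no.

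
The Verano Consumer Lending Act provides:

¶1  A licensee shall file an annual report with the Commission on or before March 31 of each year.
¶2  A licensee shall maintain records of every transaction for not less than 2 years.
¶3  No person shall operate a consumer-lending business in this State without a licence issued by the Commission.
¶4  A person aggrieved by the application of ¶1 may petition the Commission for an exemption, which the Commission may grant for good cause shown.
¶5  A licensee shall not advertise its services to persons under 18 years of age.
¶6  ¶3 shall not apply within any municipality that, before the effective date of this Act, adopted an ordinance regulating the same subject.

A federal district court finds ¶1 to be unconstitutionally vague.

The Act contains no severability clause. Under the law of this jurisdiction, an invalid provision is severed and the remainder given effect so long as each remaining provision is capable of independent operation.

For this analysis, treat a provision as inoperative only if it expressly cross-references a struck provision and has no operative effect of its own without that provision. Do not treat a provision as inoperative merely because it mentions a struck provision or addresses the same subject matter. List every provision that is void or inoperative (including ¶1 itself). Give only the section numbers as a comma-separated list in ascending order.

¶1 is struck. The only function of ¶4 is the exemption procedure for ¶1, so it cannot stand once ¶1 is removed. With no severability clause, the stated default rule severs what cannot stand and enforces each remaining provision that can operate on its own. That leaves ¶2, ¶3, ¶5, and ¶6 in effect.

1, 4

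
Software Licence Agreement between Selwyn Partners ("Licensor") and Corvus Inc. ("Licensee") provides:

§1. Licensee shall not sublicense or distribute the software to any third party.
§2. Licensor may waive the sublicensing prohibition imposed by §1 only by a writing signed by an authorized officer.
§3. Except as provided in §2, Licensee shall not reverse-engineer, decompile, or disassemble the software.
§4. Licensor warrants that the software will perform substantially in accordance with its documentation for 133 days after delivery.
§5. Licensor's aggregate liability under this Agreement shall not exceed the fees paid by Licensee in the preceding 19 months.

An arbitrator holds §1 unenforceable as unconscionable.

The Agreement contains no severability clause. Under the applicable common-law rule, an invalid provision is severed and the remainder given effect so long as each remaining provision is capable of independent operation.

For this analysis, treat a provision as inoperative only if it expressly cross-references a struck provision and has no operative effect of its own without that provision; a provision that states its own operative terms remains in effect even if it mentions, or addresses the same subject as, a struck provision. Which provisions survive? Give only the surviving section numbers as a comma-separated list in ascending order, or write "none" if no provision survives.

3, 4, 5

§1 is struck. The only function of §2 is the waiver condition for §1, so it cannot stand once §1 is removed. Although §3 refers to §2, its operative terms do not depend on §2, so it remains in effect. Under the stated default rule, only provisions that cannot operate independently fall away; the rest are enforced. §3, §4, and §5 remain in effect.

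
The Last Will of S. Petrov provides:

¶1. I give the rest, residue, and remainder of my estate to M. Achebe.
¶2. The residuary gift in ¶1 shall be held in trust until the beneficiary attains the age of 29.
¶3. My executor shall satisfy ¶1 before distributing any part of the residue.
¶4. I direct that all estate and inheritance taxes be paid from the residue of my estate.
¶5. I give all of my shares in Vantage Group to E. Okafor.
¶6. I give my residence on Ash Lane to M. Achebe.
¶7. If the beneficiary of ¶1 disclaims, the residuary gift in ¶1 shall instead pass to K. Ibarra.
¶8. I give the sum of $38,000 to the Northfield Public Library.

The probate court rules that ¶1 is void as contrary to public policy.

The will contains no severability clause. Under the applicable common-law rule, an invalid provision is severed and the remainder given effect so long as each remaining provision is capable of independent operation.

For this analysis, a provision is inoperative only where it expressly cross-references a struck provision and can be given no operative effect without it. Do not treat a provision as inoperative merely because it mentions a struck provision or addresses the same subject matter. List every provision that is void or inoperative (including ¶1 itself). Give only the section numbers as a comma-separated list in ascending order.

¶1 is struck. ¶2 merely fixes the trust for ¶1; with ¶1 gone it has nothing to operate on and falls away. ¶3 merely fixes the priority direction for ¶1; with ¶1 gone it has nothing to operate on and falls away. ¶7 merely fixes the alternative disposition for ¶1; with ¶1 gone it has nothing to operate on and falls away. With no severability clause, the stated default rule severs what cannot stand and enforces each remaining provision that can operate on its own. That leaves ¶4, ¶5, ¶6, and ¶8 in effect.

1, 2, 3, 7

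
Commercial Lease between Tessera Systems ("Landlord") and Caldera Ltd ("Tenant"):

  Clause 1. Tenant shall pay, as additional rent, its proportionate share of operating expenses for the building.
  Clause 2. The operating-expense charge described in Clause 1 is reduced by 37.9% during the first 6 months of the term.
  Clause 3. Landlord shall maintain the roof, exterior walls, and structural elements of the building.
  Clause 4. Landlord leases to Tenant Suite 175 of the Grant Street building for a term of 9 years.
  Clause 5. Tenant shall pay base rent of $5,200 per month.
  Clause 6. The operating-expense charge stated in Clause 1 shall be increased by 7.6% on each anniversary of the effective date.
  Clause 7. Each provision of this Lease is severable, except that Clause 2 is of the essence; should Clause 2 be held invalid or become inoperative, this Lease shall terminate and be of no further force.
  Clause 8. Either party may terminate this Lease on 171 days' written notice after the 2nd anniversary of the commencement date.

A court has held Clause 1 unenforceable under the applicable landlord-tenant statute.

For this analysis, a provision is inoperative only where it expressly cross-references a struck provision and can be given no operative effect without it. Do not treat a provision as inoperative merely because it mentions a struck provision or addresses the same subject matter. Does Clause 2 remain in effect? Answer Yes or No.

Clause 1 is struck. Clause 2 has no operative effect of its own apart from Clause 1 and is therefore inoperative. Clause 6 operates only by reference to Clause 1, so it falls with Clause 1. Clause 7 makes Clause 2 an essential term, and Clause 2 has been rendered inoperative by the cascade; under Clause 7, the entire Lease is therefore void. No provision of the Lease survives. Clause 2 is among the inoperative provisions, so the answer is no.

No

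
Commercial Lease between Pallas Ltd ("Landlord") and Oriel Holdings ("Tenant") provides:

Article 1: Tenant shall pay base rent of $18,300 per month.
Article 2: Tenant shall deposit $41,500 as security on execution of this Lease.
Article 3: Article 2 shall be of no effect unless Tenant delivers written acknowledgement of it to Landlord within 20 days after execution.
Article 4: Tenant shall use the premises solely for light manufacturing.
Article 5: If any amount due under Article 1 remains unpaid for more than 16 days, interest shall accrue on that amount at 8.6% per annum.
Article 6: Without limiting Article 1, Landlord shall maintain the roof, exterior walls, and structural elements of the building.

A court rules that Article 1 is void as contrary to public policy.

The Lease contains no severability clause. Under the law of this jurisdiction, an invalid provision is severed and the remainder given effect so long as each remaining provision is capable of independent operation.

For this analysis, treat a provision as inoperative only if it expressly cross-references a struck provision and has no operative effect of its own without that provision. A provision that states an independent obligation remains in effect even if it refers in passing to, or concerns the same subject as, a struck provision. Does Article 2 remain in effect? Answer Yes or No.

Yes

Article 1 is struck. The whole of Article 5 is the default interest on the base rent, defined by reference to Article 1, so Article 5 cannot stand once Article 1 is removed. Article 6 mentions Article 1 but its own obligation stands independently of Article 1, so Article 6 is not affected. Under the stated default rule, only provisions that cannot operate independently fall away; the rest are enforced. Article 2, Article 3, Article 4, and Article 6 remain in effect. Article 2 is among the surviving provisions, so the answer is yes.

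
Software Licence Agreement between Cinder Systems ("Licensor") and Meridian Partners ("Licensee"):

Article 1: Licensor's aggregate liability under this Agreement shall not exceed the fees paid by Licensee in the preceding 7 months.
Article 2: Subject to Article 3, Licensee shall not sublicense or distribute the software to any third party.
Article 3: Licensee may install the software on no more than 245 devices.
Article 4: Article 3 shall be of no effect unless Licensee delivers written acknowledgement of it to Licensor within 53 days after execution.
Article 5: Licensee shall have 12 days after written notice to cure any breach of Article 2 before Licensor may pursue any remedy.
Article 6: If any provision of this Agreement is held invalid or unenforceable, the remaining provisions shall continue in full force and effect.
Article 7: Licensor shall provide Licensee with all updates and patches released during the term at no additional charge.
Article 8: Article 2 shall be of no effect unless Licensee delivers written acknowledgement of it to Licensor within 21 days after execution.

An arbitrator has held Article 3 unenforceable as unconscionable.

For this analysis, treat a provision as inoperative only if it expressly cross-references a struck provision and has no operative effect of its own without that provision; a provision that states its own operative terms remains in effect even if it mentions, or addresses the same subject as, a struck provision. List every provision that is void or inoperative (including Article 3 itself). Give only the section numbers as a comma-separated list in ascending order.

Article 3 is struck. Article 4 operates only by reference to Article 3, so it falls with Article 3. Article 2 mentions Article 3 but its own obligation stands independently of Article 3, so Article 2 is not affected. Under the severability clause in Article 6, the remaining provisions continue in force. The provisions still in force are Article 1, Article 2, Article 5, Article 6, Article 7, and Article 8.

3, 4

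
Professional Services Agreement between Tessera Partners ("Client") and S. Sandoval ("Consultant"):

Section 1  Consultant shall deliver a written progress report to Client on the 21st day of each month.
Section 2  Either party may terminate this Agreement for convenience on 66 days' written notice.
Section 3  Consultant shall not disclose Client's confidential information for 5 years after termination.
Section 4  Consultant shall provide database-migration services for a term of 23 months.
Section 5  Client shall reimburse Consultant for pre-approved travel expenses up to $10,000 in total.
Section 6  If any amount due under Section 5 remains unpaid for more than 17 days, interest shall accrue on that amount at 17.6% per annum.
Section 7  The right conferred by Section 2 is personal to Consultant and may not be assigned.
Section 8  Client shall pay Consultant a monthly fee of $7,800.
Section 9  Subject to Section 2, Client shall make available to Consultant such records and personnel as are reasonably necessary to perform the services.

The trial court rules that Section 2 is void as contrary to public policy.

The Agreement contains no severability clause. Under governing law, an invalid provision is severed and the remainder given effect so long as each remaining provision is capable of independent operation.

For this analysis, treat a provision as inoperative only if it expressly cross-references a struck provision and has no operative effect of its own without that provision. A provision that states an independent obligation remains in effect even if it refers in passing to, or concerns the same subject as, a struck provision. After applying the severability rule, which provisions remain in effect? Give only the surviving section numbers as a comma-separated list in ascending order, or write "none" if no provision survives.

Section 2 is struck. Section 7 merely fixes the non-assignment of Section 2; with Section 2 gone it has nothing to operate on and falls away. Although Section 9 refers to Section 2, its operative terms do not depend on Section 2, so it remains in effect. Under the stated default rule, only provisions that cannot operate independently fall away; the rest are enforced. That leaves Section 1, Section 3, Section 4, Section 5, Section 6, Section 8, and Section 9 in effect.

1, 3, 4, 5, 6, 8, 9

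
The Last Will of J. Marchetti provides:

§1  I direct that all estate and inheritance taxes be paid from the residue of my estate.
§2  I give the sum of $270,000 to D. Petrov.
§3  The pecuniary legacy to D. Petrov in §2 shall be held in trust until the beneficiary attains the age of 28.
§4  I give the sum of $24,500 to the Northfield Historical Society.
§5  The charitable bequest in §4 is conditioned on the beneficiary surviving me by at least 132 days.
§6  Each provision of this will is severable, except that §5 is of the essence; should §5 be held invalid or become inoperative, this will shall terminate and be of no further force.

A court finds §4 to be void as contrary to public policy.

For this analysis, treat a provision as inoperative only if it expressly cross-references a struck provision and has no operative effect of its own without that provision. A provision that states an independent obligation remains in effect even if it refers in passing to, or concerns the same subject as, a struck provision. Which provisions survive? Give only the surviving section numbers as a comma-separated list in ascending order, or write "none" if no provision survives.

none

§4 is struck. The only function of §5 is the survivorship condition on §4, so it cannot stand once §4 is removed. §6 makes §5 an essential term, and §5 has been rendered inoperative by the cascade; under §6, the entire will is therefore void. No provision of the will survives.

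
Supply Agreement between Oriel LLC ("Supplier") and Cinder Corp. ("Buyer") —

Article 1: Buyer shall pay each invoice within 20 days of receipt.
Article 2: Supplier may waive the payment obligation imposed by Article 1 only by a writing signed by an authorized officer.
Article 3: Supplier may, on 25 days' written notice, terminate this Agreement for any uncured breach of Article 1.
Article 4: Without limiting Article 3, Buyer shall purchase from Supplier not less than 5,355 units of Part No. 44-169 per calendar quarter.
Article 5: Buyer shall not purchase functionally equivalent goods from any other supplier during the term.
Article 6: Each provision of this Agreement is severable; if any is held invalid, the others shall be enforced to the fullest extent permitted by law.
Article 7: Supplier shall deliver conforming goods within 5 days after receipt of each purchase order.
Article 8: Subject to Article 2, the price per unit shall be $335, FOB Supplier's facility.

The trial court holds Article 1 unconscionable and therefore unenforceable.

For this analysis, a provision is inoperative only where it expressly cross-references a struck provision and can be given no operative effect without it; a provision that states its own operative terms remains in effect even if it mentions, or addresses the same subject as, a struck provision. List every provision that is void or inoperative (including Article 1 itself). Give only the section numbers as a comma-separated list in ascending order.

1, 2, 3

Article 1 is struck. Article 2 has no operative effect of its own apart from Article 1 and is therefore inoperative. Article 3 has no operative effect of its own apart from Article 1 and is therefore inoperative. Article 4 mentions Article 3 but its own obligation stands independently of Article 3, so Article 4 is not affected. Article 8 mentions Article 2 but its own obligation stands independently of Article 2, so Article 8 is not affected. Article 6 is a severability clause and preserves every provision that can still be given independent effect. Article 4, Article 5, Article 6, Article 7, and Article 8 remain in effect.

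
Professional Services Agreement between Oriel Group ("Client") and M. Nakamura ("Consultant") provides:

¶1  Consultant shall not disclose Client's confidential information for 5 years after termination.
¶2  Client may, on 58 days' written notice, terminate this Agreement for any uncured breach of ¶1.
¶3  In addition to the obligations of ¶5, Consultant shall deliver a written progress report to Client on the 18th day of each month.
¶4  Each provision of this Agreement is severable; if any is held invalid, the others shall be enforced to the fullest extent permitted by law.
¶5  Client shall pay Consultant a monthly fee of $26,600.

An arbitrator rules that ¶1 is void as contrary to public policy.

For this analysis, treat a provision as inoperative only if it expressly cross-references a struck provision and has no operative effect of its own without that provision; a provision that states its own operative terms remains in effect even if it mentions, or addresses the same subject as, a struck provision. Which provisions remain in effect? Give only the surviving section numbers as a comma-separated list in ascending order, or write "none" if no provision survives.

¶1 is struck. ¶2 merely fixes the termination right for breach of ¶1; with ¶1 gone it has nothing to operate on and falls away. ¶4 is a severability clause and preserves every provision that can still be given independent effect. The provisions still in force are ¶3, ¶4, and ¶5.

3, 4, 5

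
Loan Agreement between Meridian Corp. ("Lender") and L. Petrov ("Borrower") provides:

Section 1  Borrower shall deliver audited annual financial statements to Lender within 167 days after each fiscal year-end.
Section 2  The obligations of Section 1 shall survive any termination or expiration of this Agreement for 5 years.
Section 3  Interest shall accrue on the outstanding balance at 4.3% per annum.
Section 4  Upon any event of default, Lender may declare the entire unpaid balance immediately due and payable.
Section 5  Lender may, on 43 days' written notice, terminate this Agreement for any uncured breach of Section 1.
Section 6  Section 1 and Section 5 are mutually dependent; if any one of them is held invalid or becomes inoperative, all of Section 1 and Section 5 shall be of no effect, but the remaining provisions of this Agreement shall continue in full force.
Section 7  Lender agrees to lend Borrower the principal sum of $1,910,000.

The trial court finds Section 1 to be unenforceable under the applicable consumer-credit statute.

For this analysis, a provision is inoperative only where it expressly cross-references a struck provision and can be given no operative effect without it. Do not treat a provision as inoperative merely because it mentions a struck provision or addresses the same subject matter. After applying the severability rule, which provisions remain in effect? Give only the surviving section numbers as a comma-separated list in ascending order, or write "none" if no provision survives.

3, 4, 6, 7

Section 1 is struck. Section 2 operates only by reference to Section 1, so it falls with Section 1. Section 5 operates only by reference to Section 1, so it falls with Section 1. Section 6 declares Section 1 and Section 5 mutually dependent; since one of them has fallen, all of them are of no effect. The remainder continues in force under Section 6. Section 3, Section 4, Section 6, and Section 7 remain in effect.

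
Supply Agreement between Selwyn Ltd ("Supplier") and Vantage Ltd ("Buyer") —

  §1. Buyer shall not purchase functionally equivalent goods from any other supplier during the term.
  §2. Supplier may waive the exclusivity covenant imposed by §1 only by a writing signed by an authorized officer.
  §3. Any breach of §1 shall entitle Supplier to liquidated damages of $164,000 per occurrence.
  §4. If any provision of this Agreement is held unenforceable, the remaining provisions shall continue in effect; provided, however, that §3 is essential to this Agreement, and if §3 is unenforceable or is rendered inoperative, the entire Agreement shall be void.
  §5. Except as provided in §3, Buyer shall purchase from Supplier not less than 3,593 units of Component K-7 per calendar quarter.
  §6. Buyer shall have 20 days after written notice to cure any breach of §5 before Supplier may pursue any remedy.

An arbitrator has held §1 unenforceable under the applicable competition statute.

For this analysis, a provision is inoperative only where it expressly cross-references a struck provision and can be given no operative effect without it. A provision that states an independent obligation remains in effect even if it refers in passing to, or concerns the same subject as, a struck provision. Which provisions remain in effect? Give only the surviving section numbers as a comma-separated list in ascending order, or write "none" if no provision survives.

none

§1 is struck. §2 has no operative effect of its own apart from §1 and is therefore inoperative. §3 does nothing except set the liquidated-damages amount by reference to §1; with §1 gone it has no independent effect and is inoperative. §4 makes §3 an essential term, and §3 has been rendered inoperative by the cascade; under §4, the entire Agreement is therefore void. No provision of the Agreement survives.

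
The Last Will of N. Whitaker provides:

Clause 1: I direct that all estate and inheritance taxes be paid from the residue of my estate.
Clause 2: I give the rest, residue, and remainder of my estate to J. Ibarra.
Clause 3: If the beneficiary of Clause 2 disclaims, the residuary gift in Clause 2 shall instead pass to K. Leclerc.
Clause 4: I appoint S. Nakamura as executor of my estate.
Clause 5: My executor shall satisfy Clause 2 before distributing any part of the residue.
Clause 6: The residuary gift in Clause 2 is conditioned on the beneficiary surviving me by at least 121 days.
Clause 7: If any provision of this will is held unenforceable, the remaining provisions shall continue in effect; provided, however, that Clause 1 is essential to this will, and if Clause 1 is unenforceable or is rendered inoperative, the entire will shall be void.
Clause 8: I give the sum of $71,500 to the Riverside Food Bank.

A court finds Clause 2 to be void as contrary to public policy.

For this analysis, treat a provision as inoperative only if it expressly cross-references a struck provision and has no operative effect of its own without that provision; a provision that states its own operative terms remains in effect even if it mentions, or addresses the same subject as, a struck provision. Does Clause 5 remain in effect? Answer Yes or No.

Clause 2 is struck. The only function of Clause 3 is the alternative disposition for Clause 2, so it cannot stand once Clause 2 is removed. Clause 5 has no operative effect of its own apart from Clause 2 and is therefore inoperative. Clause 6 has no operative effect of its own apart from Clause 2 and is therefore inoperative. Clause 7 makes Clause 1 an essential term, but Clause 1 is unaffected, so the severability proviso in Clause 7 preserves the remaining provisions. The provisions still in force are Clause 1, Clause 4, Clause 7, and Clause 8. Clause 5 is among the inoperative provisions, so the answer is no.

No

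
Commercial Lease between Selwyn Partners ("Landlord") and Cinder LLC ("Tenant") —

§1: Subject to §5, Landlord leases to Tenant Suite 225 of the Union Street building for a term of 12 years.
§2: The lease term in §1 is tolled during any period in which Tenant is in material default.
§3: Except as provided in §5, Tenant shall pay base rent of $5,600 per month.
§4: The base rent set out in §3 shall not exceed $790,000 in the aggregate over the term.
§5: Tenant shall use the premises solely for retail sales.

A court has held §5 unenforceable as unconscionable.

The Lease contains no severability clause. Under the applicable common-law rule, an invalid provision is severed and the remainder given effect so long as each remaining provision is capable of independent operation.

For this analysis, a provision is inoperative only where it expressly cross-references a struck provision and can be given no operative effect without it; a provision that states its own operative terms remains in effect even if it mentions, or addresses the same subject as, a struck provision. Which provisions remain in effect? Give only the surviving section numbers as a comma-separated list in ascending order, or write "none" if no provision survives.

§5 is struck. Although §1 refers to §5, its operative terms do not depend on §5, so it remains in effect. Although §3 refers to §5, its operative terms do not depend on §5, so it remains in effect. Nothing else in the Lease is defined by reference to §5. With no severability clause, the stated default rule severs what cannot stand and enforces each remaining provision that can operate on its own. That leaves §1, §2, §3, and §4 in effect.

1, 2, 3, 4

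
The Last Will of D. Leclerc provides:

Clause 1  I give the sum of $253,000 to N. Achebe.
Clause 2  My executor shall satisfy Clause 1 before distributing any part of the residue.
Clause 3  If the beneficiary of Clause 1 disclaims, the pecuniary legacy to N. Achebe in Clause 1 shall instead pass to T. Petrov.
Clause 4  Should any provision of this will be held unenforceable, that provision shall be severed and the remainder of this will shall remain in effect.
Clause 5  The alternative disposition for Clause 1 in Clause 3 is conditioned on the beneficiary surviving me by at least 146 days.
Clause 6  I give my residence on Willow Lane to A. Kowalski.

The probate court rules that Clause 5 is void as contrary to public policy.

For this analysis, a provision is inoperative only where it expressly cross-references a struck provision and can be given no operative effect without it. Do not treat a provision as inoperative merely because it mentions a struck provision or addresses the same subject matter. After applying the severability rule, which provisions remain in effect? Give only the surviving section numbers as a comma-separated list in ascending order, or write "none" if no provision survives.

1, 2, 3, 4, 6

Clause 5 is struck. No other provision's operative terms depend on Clause 5. Clause 4 is a severability clause and preserves every provision that can still be given independent effect. The provisions still in force are Clause 1, Clause 2, Clause 3, Clause 4, and Clause 6.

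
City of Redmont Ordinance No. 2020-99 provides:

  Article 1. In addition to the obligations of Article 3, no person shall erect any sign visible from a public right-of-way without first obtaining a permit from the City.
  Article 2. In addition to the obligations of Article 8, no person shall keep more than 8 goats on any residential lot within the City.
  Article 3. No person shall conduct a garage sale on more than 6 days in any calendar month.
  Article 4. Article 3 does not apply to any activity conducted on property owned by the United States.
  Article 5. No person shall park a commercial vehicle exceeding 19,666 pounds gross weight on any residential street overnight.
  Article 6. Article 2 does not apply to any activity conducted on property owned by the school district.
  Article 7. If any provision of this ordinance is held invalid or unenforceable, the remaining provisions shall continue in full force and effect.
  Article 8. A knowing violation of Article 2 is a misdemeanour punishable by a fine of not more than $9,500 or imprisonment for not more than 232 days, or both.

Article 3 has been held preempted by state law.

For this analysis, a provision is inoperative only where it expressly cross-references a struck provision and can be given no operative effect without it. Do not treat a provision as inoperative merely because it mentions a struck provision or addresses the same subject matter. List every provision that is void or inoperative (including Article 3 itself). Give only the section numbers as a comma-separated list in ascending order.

Article 3 is struck. Article 4 merely fixes the public-property exemption from Article 3; with Article 3 gone it has nothing to operate on and falls away. Although Article 1 refers to Article 3, its operative terms do not depend on Article 3, so it remains in effect. Article 7 is a severability clause and preserves every provision that can still be given independent effect. That leaves Article 1, Article 2, Article 5, Article 6, Article 7, and Article 8 in effect.

3, 4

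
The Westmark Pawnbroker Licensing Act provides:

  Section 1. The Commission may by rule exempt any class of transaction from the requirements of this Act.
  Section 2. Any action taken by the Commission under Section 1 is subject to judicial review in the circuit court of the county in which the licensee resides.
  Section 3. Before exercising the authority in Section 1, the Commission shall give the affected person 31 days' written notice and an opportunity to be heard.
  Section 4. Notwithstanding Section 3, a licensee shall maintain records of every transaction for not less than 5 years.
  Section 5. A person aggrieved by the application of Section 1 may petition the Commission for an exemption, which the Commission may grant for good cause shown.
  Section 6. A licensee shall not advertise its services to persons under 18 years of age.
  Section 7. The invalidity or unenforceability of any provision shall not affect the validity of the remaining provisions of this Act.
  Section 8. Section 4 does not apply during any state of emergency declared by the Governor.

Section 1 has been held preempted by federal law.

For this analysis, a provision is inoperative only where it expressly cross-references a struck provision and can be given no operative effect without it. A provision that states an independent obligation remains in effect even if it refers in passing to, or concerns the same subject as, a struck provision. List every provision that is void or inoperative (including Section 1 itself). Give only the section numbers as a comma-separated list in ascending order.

1, 2, 3, 5

Section 1 is struck. Section 2 merely fixes the judicial-review right for Section 1; with Section 1 gone it has nothing to operate on and falls away. Section 3 merely fixes the notice-and-hearing requirement for Section 1; with Section 1 gone it has nothing to operate on and falls away. Section 5 has no operative effect of its own apart from Section 1 and is therefore inoperative. Section 4 mentions Section 3 but its own obligation stands independently of Section 3, so Section 4 is not affected. Under the severability clause in Section 7, the remaining provisions continue in force. The provisions still in force are Section 4, Section 6, Section 7, and Section 8.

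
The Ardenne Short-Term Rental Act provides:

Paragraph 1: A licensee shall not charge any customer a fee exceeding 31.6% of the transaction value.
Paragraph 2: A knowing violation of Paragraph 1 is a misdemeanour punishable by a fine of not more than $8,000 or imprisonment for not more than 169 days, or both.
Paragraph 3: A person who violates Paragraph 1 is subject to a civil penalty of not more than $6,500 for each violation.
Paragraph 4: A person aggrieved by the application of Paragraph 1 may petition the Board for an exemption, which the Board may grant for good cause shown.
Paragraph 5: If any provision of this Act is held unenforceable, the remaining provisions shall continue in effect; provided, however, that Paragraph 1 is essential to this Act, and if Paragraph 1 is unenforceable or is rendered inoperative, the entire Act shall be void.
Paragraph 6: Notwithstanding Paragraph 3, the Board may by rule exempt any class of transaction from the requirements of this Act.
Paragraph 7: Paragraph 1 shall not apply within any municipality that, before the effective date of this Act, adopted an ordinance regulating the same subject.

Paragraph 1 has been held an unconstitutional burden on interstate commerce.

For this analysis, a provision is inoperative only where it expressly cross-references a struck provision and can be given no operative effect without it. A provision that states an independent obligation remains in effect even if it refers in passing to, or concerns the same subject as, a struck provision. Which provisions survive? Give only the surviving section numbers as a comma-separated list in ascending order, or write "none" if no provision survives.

Paragraph 1 is struck. Paragraph 2 operates only by reference to Paragraph 1, so it falls with Paragraph 1. Paragraph 3 operates only by reference to Paragraph 1, so it falls with Paragraph 1. Paragraph 4 merely fixes the exemption procedure for Paragraph 1; with Paragraph 1 gone it has nothing to operate on and falls away. Paragraph 7 has no operative effect of its own apart from Paragraph 1 and is therefore inoperative. Paragraph 5 makes Paragraph 1 an essential term, and Paragraph 1 is the provision held invalid; under Paragraph 5, the entire Act is therefore void. No provision of the Act survives.

none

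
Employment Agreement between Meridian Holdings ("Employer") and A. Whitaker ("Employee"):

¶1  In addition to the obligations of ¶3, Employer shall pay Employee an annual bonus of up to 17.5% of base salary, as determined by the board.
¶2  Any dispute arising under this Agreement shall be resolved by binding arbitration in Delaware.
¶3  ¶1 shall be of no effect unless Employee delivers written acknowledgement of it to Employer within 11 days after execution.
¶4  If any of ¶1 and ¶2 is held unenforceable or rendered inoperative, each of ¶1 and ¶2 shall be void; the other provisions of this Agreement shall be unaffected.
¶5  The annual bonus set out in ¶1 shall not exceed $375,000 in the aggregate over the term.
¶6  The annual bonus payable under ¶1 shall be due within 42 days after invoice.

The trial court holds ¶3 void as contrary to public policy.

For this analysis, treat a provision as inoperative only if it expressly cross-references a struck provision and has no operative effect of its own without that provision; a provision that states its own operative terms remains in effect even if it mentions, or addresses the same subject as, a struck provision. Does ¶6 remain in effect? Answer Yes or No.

Yes

¶3 is struck. Although ¶1 refers to ¶3, its operative terms do not depend on ¶3, so it remains in effect. Nothing else in the Agreement is defined by reference to ¶3. ¶4 ties ¶1 and ¶2 together, but none of those is affected here; the remaining provisions continue in force under ¶4. That leaves ¶1, ¶2, ¶4, ¶5, and ¶6 in effect. ¶6 is among the surviving provisions, so the answer is yes.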